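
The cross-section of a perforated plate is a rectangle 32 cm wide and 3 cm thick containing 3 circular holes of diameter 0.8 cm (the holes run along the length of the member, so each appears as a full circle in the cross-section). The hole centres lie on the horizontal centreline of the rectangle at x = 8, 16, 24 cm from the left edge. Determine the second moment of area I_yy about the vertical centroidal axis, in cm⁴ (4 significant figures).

Treat the section as a set of non-overlapping primitives; coordinates are from the bounding-box lower-left.
Plate: 32 × 3, A = 96 cm², x = 16 cm, Ī = 8 192 cm⁴.
Hole 1 (subtracted): ⌀0.8, A = 0.502655 cm², x = 8 cm, Ī = 0.0201062 cm⁴.
Hole 2 (subtracted): ⌀0.8, A = 0.502655 cm², x = 16 cm, Ī = 0.0201062 cm⁴.
Hole 3 (subtracted): ⌀0.8, A = 0.502655 cm², x = 24 cm, Ī = 0.0201062 cm⁴.
By symmetry the centroid is at mid-width, x̄ = 16 cm.
Transfer each piece to the vertical centroidal axis using Ī + A·d² with d = x − 16:
  plate: d = 0 cm → contributes +8 192 cm⁴
  hole 1: d = -8 cm → contributes −32.19 cm⁴
  hole 2: d = 0 cm → contributes −0.0201062 cm⁴
  hole 3: d = 8 cm → contributes −32.19 cm⁴
Total I = 8127.6 cm⁴.

I_yy ≈ 8128 cm⁴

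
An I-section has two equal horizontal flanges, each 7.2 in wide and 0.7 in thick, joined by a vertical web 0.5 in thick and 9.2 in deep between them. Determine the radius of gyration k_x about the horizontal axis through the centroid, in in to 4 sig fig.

k_x ≈ 4.366 in

Treat the section as a set of non-overlapping primitives; coordinates are from the bounding-box lower-left.
Bottom flange: 7.2 × 0.7, A = 5.04 in², y = 0.35 in, Ī = 0.2058 in⁴.
Web: 0.5 × 9.2, A = 4.6 in², y = 5.3 in, Ī = 32.4453 in⁴.
Top flange: 7.2 × 0.7, A = 5.04 in², y = 10.25 in, Ī = 0.2058 in⁴.
By symmetry the centroid is at mid-height, ȳ = 5.3 in.
Transfer each piece to the horizontal axis through the centroid using Ī + A·d² with d = y − 5.3:
  bottom flange: d = -4.95 in → contributes +123.698 in⁴
  web: d = 0 in → contributes +32.4453 in⁴
  top flange: d = 4.95 in → contributes +123.698 in⁴
Total I = 279.842 in⁴.
Radius of gyration: k = √(I/A) = √(279.842 / 14.68) = 4.3661 in.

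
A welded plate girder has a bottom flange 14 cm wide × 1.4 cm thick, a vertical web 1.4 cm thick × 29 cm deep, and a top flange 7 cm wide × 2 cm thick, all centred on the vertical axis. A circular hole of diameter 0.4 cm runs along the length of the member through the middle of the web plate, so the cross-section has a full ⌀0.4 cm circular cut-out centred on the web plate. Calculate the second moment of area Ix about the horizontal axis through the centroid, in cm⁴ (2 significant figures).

Ix ≈ 1.1 × 10⁴ cm⁴

Treat the section as a set of non-overlapping primitives; coordinates are from the bounding-box lower-left.
Bottom plate: 14 × 1.4, A = 19.6 cm², y = 0.7 cm, Ī = 3.201 cm⁴.
Web plate: 1.4 × 29, A = 40.6 cm², y = 15.9 cm, Ī = 2 845 cm⁴.
Top plate: 7 × 2, A = 14 cm², y = 31.4 cm, Ī = 4.667 cm⁴.
Hole (subtracted): ⌀0.4, A = 0.1257 cm², y = 15.9 cm, Ī = 0.001257 cm⁴.
Centroid: ȳ = ΣA·y / ΣA = 14.81 cm.
Transfer each piece to the horizontal axis through the centroid using Ī + A·d² with d = y − 14.81:
  bottom plate: d = -14.11 cm → contributes +3 904 cm⁴
  web plate: d = 1.092 cm → contributes +2 894 cm⁴
  top plate: d = 16.59 cm → contributes +3 859 cm⁴
  hole: d = 1.092 cm → contributes −0.1512 cm⁴
Total I = 10 657 cm⁴.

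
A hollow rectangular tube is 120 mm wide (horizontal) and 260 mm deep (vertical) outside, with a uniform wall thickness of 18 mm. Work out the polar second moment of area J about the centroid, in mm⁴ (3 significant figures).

J ≈ 1.23 × 10⁸ mm⁴

Split into non-overlapping primitives; take the origin at the lower-left of the bounding box.
Outer rectangle: 120 × 260, A = 31 200 mm², y = 130 mm, Ī = 175 760 000 mm⁴.
Inner void (subtracted): 84 × 224, A = 18 816 mm², y = 130 mm, Ī = 78 675 968 mm⁴.
By symmetry the centroid is at mid-height, ȳ = 130 mm.
All pieces are centred on the centroidal x-axis, so I = ΣĪ (holes subtracted) = 97 084 032 mm⁴.
Repeating about the centroidal y-axis gives I_y = 26 376 192 mm⁴.
Polar second moment: J = I_x + I_y = 123 460 224 mm⁴.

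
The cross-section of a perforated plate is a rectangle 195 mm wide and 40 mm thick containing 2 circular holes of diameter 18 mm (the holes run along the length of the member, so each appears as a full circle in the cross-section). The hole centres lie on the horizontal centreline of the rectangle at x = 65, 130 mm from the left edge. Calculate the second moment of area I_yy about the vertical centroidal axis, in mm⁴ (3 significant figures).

Split into non-overlapping primitives; take the origin at the lower-left of the bounding box.
Plate: 195 × 40, A = 7 800 mm², x = 97.5 mm, Ī = 24 716 250 mm⁴.
Hole 1 (subtracted): ⌀18, A = 254.47 mm², x = 65 mm, Ī = 5 153 mm⁴.
Hole 2 (subtracted): ⌀18, A = 254.47 mm², x = 130 mm, Ī = 5 153 mm⁴.
By symmetry the centroid is at mid-width, x̄ = 97.5 mm.
Transfer each piece to the vertical centroidal axis using Ī + A·d² with d = x − 97.5:
  plate: d = 0 mm → contributes +24 716 250 mm⁴
  hole 1: d = -32.5 mm → contributes −273 936 mm⁴
  hole 2: d = 32.5 mm → contributes −273 936 mm⁴
Total I = 24 168 378 mm⁴.

I_yy ≈ 2.42 × 10⁷ mm⁴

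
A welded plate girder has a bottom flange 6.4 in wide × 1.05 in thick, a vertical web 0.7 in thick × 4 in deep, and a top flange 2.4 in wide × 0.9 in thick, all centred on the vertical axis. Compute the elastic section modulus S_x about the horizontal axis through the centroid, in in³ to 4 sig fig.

S_x ≈ 12.47 in³

Treat the section as a set of non-overlapping primitives; coordinates are from the bounding-box lower-left.
Bottom plate: 6.4 × 1.05, A = 6.72 in², y = 0.525 in, Ī = 0.6174 in⁴.
Web plate: 0.7 × 4, A = 2.8 in², y = 3.05 in, Ī = 3.73333 in⁴.
Top plate: 2.4 × 0.9, A = 2.16 in², y = 5.5 in, Ī = 0.1458 in⁴.
Centroid: ȳ = ΣA·y / ΣA = 2.05034 in.
Transfer each piece to the horizontal axis through the centroid using Ī + A·d² with d = y − 2.05034:
  bottom plate: d = -1.52534 in → contributes +16.2526 in⁴
  web plate: d = 0.999658 in → contributes +6.53142 in⁴
  top plate: d = 3.44966 in → contributes +25.8501 in⁴
Total I = 48.6341 in⁴.
Extreme fibre distance c = 3.89966 in; S = I/c = 12.4714 in³.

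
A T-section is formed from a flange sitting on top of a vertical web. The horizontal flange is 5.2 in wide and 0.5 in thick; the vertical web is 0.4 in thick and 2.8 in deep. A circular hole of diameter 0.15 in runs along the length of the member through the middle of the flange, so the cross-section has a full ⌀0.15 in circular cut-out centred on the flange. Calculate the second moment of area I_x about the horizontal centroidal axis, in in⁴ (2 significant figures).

I_x ≈ 2.9 in⁴

Treat the section as a set of non-overlapping primitives; coordinates are from the bounding-box lower-left.
Flange: 5.2 × 0.5, A = 2.6 in², y = 3.05 in, Ī = 0.05417 in⁴.
Web: 0.4 × 2.8, A = 1.12 in², y = 1.4 in, Ī = 0.7317 in⁴.
Hole (subtracted): ⌀0.15, A = 0.01767 in², y = 3.05 in, Ī = 0.00002485 in⁴.
Centroid: ȳ = ΣA·y / ΣA = 2.551 in.
Transfer each piece to the horizontal centroidal axis using Ī + A·d² with d = y − 2.551:
  flange: d = 0.4991 in → contributes +0.7019 in⁴
  web: d = -1.151 in → contributes +2.215 in⁴
  hole: d = 0.4991 in → contributes −0.004428 in⁴
Total I = 2.913 in⁴.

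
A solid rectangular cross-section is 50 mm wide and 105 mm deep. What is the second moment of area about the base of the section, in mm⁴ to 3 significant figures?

I_base ≈ 1.93 × 10⁷ mm⁴

The section: 50 × 105, A = 5 250 mm², y = 52.5 mm, Ī = 4 823 438 mm⁴.
Transfer it to the base of the section using Ī + A·d² with d = y − 0:
  the section: d = 52.5 mm → contributes +19 293 750 mm⁴
Total I = 19 293 750 mm⁴.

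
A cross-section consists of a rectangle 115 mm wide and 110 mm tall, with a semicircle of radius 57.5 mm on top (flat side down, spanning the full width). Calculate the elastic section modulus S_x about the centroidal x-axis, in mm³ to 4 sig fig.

S_x ≈ 4.158 × 10⁵ mm³

Decompose the section into non-overlapping parts with the origin at the bottom-left of its bounding rectangle.
Rectangular body: 115 × 110, A = 12 650 mm², y = 55 mm, Ī = 12 755 417 mm⁴.
Semicircular cap: semicircle r = 57.5, A = 5193.45 mm², y = 134.404 mm, Ī = 1 199 785 mm⁴.
Centroid: ȳ = ΣA·y / ΣA = 78.111 mm.
Transfer each piece to the centroidal x-axis using Ī + A·d² with d = y − 78.111:
  rectangular body: d = -23.111 mm → contributes +19 511 988 mm⁴
  semicircular cap: d = 56.2928 mm → contributes +17 657 188 mm⁴
Total I = 37 169 176 mm⁴.
Extreme fibre distance c = 89.389 mm; S = I/c = 415 814 mm³.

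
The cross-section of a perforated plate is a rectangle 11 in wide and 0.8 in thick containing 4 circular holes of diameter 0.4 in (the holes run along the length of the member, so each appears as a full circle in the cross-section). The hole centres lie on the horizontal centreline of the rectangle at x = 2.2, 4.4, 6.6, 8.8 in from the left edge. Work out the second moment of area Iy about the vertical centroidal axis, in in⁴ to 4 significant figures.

Treat the section as a set of non-overlapping primitives; coordinates are from the bounding-box lower-left.
Plate: 11 × 0.8, A = 8.8 in², x = 5.5 in, Ī = 88.7333 in⁴.
Hole 1 (subtracted): ⌀0.4, A = 0.125664 in², x = 2.2 in, Ī = 0.00125664 in⁴.
Hole 2 (subtracted): ⌀0.4, A = 0.125664 in², x = 4.4 in, Ī = 0.00125664 in⁴.
Hole 3 (subtracted): ⌀0.4, A = 0.125664 in², x = 6.6 in, Ī = 0.00125664 in⁴.
Hole 4 (subtracted): ⌀0.4, A = 0.125664 in², x = 8.8 in, Ī = 0.00125664 in⁴.
By symmetry the centroid is at mid-width, x̄ = 5.5 in.
Transfer each piece to the vertical centroidal axis using Ī + A·d² with d = x − 5.5:
  plate: d = 0 in → contributes +88.7333 in⁴
  hole 1: d = -3.3 in → contributes −1.36973 in⁴
  hole 2: d = -1.1 in → contributes −0.15331 in⁴
  hole 3: d = 1.1 in → contributes −0.15331 in⁴
  hole 4: d = 3.3 in → contributes −1.36973 in⁴
Total I = 85.6872 in⁴.

Iy ≈ 85.69 in⁴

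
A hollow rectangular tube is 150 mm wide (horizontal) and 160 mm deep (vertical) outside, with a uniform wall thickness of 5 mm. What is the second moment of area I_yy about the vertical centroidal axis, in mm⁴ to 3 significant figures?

I_yy ≈ 1.07 × 10⁷ mm⁴

Treat the section as a set of non-overlapping primitives; coordinates are from the bounding-box lower-left.
Outer rectangle: 150 × 160, A = 24 000 mm², x = 75 mm, Ī = 45 000 000 mm⁴.
Inner void (subtracted): 140 × 150, A = 21 000 mm², x = 75 mm, Ī = 34 300 000 mm⁴.
By symmetry the centroid is at mid-width, x̄ = 75 mm.
All pieces are centred on the vertical centroidal axis, so I = ΣĪ (holes subtracted) = 10 700 000 mm⁴.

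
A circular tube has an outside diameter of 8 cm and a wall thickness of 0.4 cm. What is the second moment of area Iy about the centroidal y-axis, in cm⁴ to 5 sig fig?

Break the section into simple shapes (no overlaps), measuring from the bottom-left corner of the bounding box.
Outer circle: ⌀8, A = 50.26548 cm², x = 4 cm, Ī = 201.0619 cm⁴.
Bore (subtracted): ⌀7.2, A = 40.71504 cm², x = 4 cm, Ī = 131.9167 cm⁴.
By symmetry the centroid is at mid-width, x̄ = 4 cm.
All pieces are centred on the centroidal y-axis, so I = ΣĪ (holes subtracted) = 69.1452 cm⁴.

Iy ≈ 69.145 cm⁴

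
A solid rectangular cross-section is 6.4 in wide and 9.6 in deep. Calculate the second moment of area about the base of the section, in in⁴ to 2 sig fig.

The section: 6.4 × 9.6, A = 61.44 in², y = 4.8 in, Ī = 471.9 in⁴.
Transfer it to a horizontal axis along the bottom face using Ī + A·d² with d = y − 0:
  the section: d = 4.8 in → contributes +1 887 in⁴
Total I = 1 887 in⁴.

I_base ≈ 1900 in⁴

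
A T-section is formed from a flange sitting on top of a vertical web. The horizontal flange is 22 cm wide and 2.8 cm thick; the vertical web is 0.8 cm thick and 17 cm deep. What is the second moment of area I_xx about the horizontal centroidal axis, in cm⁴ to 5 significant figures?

I_xx ≈ 1459.7 cm⁴

Treat the section as a set of non-overlapping primitives; coordinates are from the bounding-box lower-left.
Flange: 22 × 2.8, A = 61.6 cm², y = 18.4 cm, Ī = 40.24533 cm⁴.
Web: 0.8 × 17, A = 13.6 cm², y = 8.5 cm, Ī = 327.5333 cm⁴.
Centroid: ȳ = ΣA·y / ΣA = 16.60957 cm.
Transfer each piece to the horizontal centroidal axis using Ī + A·d² with d = y − 16.60957:
  flange: d = 1.790426 cm → contributes +237.7117 cm⁴
  web: d = -8.109574 cm → contributes +1221.94 cm⁴
Total I = 1459.652 cm⁴.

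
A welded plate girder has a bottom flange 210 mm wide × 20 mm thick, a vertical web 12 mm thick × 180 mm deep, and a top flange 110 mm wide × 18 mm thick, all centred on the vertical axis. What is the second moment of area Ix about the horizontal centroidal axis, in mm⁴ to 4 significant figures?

Decompose the section into non-overlapping parts with the origin at the bottom-left of its bounding rectangle.
Bottom plate: 210 × 20, A = 4 200 mm², y = 10 mm, Ī = 140 000 mm⁴.
Web plate: 12 × 180, A = 2 160 mm², y = 110 mm, Ī = 5 832 000 mm⁴.
Top plate: 110 × 18, A = 1 980 mm², y = 209 mm, Ī = 53 460 mm⁴.
Centroid: ȳ = ΣA·y / ΣA = 83.1439 mm.
Transfer each piece to the horizontal centroidal axis using Ī + A·d² with d = y − 83.1439:
  bottom plate: d = -73.1439 mm → contributes +22 610 117 mm⁴
  web plate: d = 26.8561 mm → contributes +7 389 902 mm⁴
  top plate: d = 125.856 mm → contributes +31 416 188 mm⁴
Total I = 61 416 207 mm⁴.

Ix ≈ 6.142 × 10⁷ mm⁴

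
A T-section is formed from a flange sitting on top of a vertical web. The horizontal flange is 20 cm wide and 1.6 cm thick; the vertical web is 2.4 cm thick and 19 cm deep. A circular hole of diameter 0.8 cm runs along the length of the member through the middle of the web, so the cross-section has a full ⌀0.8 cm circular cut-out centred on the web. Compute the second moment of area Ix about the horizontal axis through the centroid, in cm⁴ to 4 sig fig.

Ix ≈ 3364 cm⁴

Break the section into simple shapes (no overlaps), measuring from the bottom-left corner of the bounding box.
Flange: 20 × 1.6, A = 32 cm², y = 19.8 cm, Ī = 6.82667 cm⁴.
Web: 2.4 × 19, A = 45.6 cm², y = 9.5 cm, Ī = 1371.8 cm⁴.
Hole (subtracted): ⌀0.8, A = 0.502655 cm², y = 9.5 cm, Ī = 0.0201062 cm⁴.
Centroid: ȳ = ΣA·y / ΣA = 13.7751 cm.
Transfer each piece to the horizontal axis through the centroid using Ī + A·d² with d = y − 13.7751:
  flange: d = 6.02489 cm → contributes +1168.4 cm⁴
  web: d = -4.27511 cm → contributes +2205.21 cm⁴
  hole: d = -4.27511 cm → contributes −9.20693 cm⁴
Total I = 3364.41 cm⁴.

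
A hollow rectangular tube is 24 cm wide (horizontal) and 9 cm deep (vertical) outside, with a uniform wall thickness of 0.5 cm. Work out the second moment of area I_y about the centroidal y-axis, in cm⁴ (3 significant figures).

Break the section into simple shapes (no overlaps), measuring from the bottom-left corner of the bounding box.
Outer rectangle: 24 × 9, A = 216 cm², x = 12 cm, Ī = 10 368 cm⁴.
Inner void (subtracted): 23 × 8, A = 184 cm², x = 12 cm, Ī = 8111.3 cm⁴.
By symmetry the centroid is at mid-width, x̄ = 12 cm.
All pieces are centred on the centroidal y-axis, so I = ΣĪ (holes subtracted) = 2256.7 cm⁴.

I_y ≈ 2260 cm⁴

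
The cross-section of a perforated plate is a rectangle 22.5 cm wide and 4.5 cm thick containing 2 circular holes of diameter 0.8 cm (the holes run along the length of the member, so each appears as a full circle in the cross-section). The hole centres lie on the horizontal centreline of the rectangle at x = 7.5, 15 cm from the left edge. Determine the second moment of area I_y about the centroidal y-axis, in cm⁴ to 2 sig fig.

Break the section into simple shapes (no overlaps), measuring from the bottom-left corner of the bounding box.
Plate: 22.5 × 4.5, A = 101.3 cm², x = 11.25 cm, Ī = 4 271 cm⁴.
Hole 1 (subtracted): ⌀0.8, A = 0.5027 cm², x = 7.5 cm, Ī = 0.02011 cm⁴.
Hole 2 (subtracted): ⌀0.8, A = 0.5027 cm², x = 15 cm, Ī = 0.02011 cm⁴.
By symmetry the centroid is at mid-width, x̄ = 11.25 cm.
Transfer each piece to the centroidal y-axis using Ī + A·d² with d = x − 11.25:
  plate: d = 0 cm → contributes +4 271 cm⁴
  hole 1: d = -3.75 cm → contributes −7.089 cm⁴
  hole 2: d = 3.75 cm → contributes −7.089 cm⁴
Total I = 4 257 cm⁴.

I_y ≈ 4300 cm⁴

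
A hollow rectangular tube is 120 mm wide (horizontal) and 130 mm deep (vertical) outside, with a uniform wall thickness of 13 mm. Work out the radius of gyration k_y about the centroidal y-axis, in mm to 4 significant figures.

k_y ≈ 44.48 mm

Split into non-overlapping primitives; take the origin at the lower-left of the bounding box.
Outer rectangle: 120 × 130, A = 15 600 mm², x = 60 mm, Ī = 18 720 000 mm⁴.
Inner void (subtracted): 94 × 104, A = 9 776 mm², x = 60 mm, Ī = 7 198 395 mm⁴.
By symmetry the centroid is at mid-width, x̄ = 60 mm.
All pieces are centred on the centroidal y-axis, so I = ΣĪ (holes subtracted) = 11 521 605 mm⁴.
Radius of gyration: k = √(I/A) = √(11 521 605 / 5 824) = 44.4781 mm.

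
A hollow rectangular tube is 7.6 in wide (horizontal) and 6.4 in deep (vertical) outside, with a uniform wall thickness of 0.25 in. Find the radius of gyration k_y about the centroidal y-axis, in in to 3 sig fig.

Break the section into simple shapes (no overlaps), measuring from the bottom-left corner of the bounding box.
Outer rectangle: 7.6 × 6.4, A = 48.64 in², x = 3.8 in, Ī = 234.12 in⁴.
Inner void (subtracted): 7.1 × 5.9, A = 41.89 in², x = 3.8 in, Ī = 175.97 in⁴.
By symmetry the centroid is at mid-width, x̄ = 3.8 in.
All pieces are centred on the centroidal y-axis, so I = ΣĪ (holes subtracted) = 58.148 in⁴.
Radius of gyration: k = √(I/A) = √(58.148 / 6.75) = 2.935 in.

k_y ≈ 2.94 in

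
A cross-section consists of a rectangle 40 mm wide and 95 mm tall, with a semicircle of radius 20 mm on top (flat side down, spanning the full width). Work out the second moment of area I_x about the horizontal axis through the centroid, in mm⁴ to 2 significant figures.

I_x ≈ 4.6 × 10⁶ mm⁴

Treat the section as a set of non-overlapping primitives; coordinates are from the bounding-box lower-left.
Rectangular body: 40 × 95, A = 3 800 mm², y = 47.5 mm, Ī = 2 857 917 mm⁴.
Semicircular cap: semicircle r = 20, A = 628.3 mm², y = 103.5 mm, Ī = 17 561 mm⁴.
Centroid: ȳ = ΣA·y / ΣA = 55.44 mm.
Transfer each piece to the horizontal axis through the centroid using Ī + A·d² with d = y − 55.44:
  rectangular body: d = -7.944 mm → contributes +3 097 722 mm⁴
  semicircular cap: d = 48.04 mm → contributes +1 467 880 mm⁴
Total I = 4 565 602 mm⁴.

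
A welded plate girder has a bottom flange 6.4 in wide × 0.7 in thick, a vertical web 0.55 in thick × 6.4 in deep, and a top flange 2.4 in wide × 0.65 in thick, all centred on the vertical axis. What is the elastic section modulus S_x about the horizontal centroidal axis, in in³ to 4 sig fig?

S_x ≈ 15.55 in³

Treat the section as a set of non-overlapping primitives; coordinates are from the bounding-box lower-left.
Bottom plate: 6.4 × 0.7, A = 4.48 in², y = 0.35 in, Ī = 0.182933 in⁴.
Web plate: 0.55 × 6.4, A = 3.52 in², y = 3.9 in, Ī = 12.0149 in⁴.
Top plate: 2.4 × 0.65, A = 1.56 in², y = 7.425 in, Ī = 0.054925 in⁴.
Centroid: ȳ = ΣA·y / ΣA = 2.81161 in.
Transfer each piece to the horizontal centroidal axis using Ī + A·d² with d = y − 2.81161:
  bottom plate: d = -2.46161 in → contributes +27.3296 in⁴
  web plate: d = 1.08839 in → contributes +16.1847 in⁴
  top plate: d = 4.61339 in → contributes +33.257 in⁴
Total I = 76.7713 in⁴.
Extreme fibre distance c = 4.93839 in; S = I/c = 15.5458 in³.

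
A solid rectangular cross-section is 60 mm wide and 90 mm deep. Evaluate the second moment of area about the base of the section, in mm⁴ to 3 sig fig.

I_base ≈ 1.46 × 10⁷ mm⁴

The section: 60 × 90, A = 5 400 mm², y = 45 mm, Ī = 3 645 000 mm⁴.
Transfer it to the base of the section using Ī + A·d² with d = y − 0:
  the section: d = 45 mm → contributes +14 580 000 mm⁴
Total I = 14 580 000 mm⁴.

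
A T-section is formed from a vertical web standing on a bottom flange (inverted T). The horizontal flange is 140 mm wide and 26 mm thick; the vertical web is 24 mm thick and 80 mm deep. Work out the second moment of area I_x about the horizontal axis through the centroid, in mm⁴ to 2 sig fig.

I_x ≈ 4.8 × 10⁶ mm⁴

Break the section into simple shapes (no overlaps), measuring from the bottom-left corner of the bounding box.
Flange: 140 × 26, A = 3 640 mm², y = 13 mm, Ī = 205 053 mm⁴.
Web: 24 × 80, A = 1 920 mm², y = 66 mm, Ī = 1 024 000 mm⁴.
Centroid: ȳ = ΣA·y / ΣA = 31.3 mm.
Transfer each piece to the horizontal axis through the centroid using Ī + A·d² with d = y − 31.3:
  flange: d = -18.3 mm → contributes +1 424 340 mm⁴
  web: d = 34.7 mm → contributes +3 335 565 mm⁴
Total I = 4 759 906 mm⁴.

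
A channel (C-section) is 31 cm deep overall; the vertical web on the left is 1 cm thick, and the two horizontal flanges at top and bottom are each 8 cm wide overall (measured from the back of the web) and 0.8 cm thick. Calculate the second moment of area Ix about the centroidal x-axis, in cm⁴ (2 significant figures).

Ix ≈ 5000 cm⁴

Split into non-overlapping primitives; take the origin at the lower-left of the bounding box.
Web: 1 × 31, A = 31 cm², y = 15.5 cm, Ī = 2 483 cm⁴.
Top flange (beyond web): 7 × 0.8, A = 5.6 cm², y = 30.6 cm, Ī = 0.2987 cm⁴.
Bottom flange (beyond web): 7 × 0.8, A = 5.6 cm², y = 0.4 cm, Ī = 0.2987 cm⁴.
By symmetry the centroid is at mid-height, ȳ = 15.5 cm.
Transfer each piece to the centroidal x-axis using Ī + A·d² with d = y − 15.5:
  web: d = 0 cm → contributes +2 483 cm⁴
  top flange (beyond web): d = 15.1 cm → contributes +1 277 cm⁴
  bottom flange (beyond web): d = -15.1 cm → contributes +1 277 cm⁴
Total I = 5 037 cm⁴.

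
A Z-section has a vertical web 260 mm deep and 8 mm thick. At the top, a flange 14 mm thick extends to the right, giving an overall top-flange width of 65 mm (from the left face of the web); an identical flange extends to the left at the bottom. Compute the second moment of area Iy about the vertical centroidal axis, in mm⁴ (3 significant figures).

Split into non-overlapping primitives; take the origin at the lower-left of the bounding box.
Web: 8 × 260, A = 2 080 mm², x = 61 mm, Ī = 11 093 mm⁴.
Top flange (beyond web): 57 × 14, A = 798 mm², x = 93.5 mm, Ī = 216 059 mm⁴.
Bottom flange (beyond web): 57 × 14, A = 798 mm², x = 28.5 mm, Ī = 216 059 mm⁴.
Centroid: x̄ = ΣA·x / ΣA = 61 mm.
Transfer each piece to the vertical centroidal axis using Ī + A·d² with d = x − 61:
  web: d = 0 mm → contributes +11 093 mm⁴
  top flange (beyond web): d = 32.5 mm → contributes +1 058 946 mm⁴
  bottom flange (beyond web): d = -32.5 mm → contributes +1 058 946 mm⁴
Total I = 2 128 985 mm⁴.

Iy ≈ 2.13 × 10⁶ mm⁴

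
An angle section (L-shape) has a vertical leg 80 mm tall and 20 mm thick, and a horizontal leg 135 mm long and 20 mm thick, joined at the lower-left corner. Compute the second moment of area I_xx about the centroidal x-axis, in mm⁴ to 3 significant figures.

I_xx ≈ 1.78 × 10⁶ mm⁴

Break the section into simple shapes (no overlaps), measuring from the bottom-left corner of the bounding box.
Vertical leg: 20 × 80, A = 1 600 mm², y = 40 mm, Ī = 853 333 mm⁴.
Horizontal leg (remainder): 115 × 20, A = 2 300 mm², y = 10 mm, Ī = 76 667 mm⁴.
Centroid: ȳ = ΣA·y / ΣA = 22.308 mm.
Transfer each piece to the centroidal x-axis using Ī + A·d² with d = y − 22.308:
  vertical leg: d = 17.692 mm → contributes +1 354 162 mm⁴
  horizontal leg (remainder): d = -12.308 mm → contributes +425 069 mm⁴
Total I = 1 779 231 mm⁴.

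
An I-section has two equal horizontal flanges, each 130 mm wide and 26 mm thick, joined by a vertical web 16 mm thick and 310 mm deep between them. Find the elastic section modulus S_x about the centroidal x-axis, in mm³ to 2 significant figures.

Treat the section as a set of non-overlapping primitives; coordinates are from the bounding-box lower-left.
Bottom flange: 130 × 26, A = 3 380 mm², y = 13 mm, Ī = 190 407 mm⁴.
Web: 16 × 310, A = 4 960 mm², y = 181 mm, Ī = 39 721 333 mm⁴.
Top flange: 130 × 26, A = 3 380 mm², y = 349 mm, Ī = 190 407 mm⁴.
By symmetry the centroid is at mid-height, ȳ = 181 mm.
Transfer each piece to the centroidal x-axis using Ī + A·d² with d = y − 181:
  bottom flange: d = -168 mm → contributes +95 587 527 mm⁴
  web: d = 0 mm → contributes +39 721 333 mm⁴
  top flange: d = 168 mm → contributes +95 587 527 mm⁴
Total I = 230 896 387 mm⁴.
Extreme fibre distance c = 181 mm; S = I/c = 1 275 671 mm³.

S_x ≈ 1.3 × 10⁶ mm³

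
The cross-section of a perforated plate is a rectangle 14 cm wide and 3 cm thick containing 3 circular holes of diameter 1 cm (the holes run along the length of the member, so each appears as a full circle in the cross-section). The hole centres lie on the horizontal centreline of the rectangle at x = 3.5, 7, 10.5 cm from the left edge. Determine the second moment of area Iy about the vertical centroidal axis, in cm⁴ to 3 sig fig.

Iy ≈ 667 cm⁴

Treat the section as a set of non-overlapping primitives; coordinates are from the bounding-box lower-left.
Plate: 14 × 3, A = 42 cm², x = 7 cm, Ī = 686 cm⁴.
Hole 1 (subtracted): ⌀1, A = 0.7854 cm², x = 3.5 cm, Ī = 0.049087 cm⁴.
Hole 2 (subtracted): ⌀1, A = 0.7854 cm², x = 7 cm, Ī = 0.049087 cm⁴.
Hole 3 (subtracted): ⌀1, A = 0.7854 cm², x = 10.5 cm, Ī = 0.049087 cm⁴.
By symmetry the centroid is at mid-width, x̄ = 7 cm.
Transfer each piece to the vertical centroidal axis using Ī + A·d² with d = x − 7:
  plate: d = 0 cm → contributes +686 cm⁴
  hole 1: d = -3.5 cm → contributes −9.6702 cm⁴
  hole 2: d = 0 cm → contributes −0.049087 cm⁴
  hole 3: d = 3.5 cm → contributes −9.6702 cm⁴
Total I = 666.61 cm⁴.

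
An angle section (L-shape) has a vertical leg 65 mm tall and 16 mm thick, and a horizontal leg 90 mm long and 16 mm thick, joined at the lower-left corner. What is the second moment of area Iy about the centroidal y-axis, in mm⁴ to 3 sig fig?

Iy ≈ 1.68 × 10⁶ mm⁴

Decompose the section into non-overlapping parts with the origin at the bottom-left of its bounding rectangle.
Vertical leg: 16 × 65, A = 1 040 mm², x = 8 mm, Ī = 22 187 mm⁴.
Horizontal leg (remainder): 74 × 16, A = 1 184 mm², x = 53 mm, Ī = 540 299 mm⁴.
Centroid: x̄ = ΣA·x / ΣA = 31.957 mm.
Transfer each piece to the centroidal y-axis using Ī + A·d² with d = x − 31.957:
  vertical leg: d = -23.957 mm → contributes +619 074 mm⁴
  horizontal leg (remainder): d = 21.043 mm → contributes +1 064 591 mm⁴
Total I = 1 683 665 mm⁴.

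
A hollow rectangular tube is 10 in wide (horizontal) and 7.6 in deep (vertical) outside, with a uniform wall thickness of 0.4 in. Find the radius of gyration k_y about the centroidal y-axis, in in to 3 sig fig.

k_y ≈ 3.78 in

Break the section into simple shapes (no overlaps), measuring from the bottom-left corner of the bounding box.
Outer rectangle: 10 × 7.6, A = 76 in², x = 5 in, Ī = 633.33 in⁴.
Inner void (subtracted): 9.2 × 6.8, A = 62.56 in², x = 5 in, Ī = 441.26 in⁴.
By symmetry the centroid is at mid-width, x̄ = 5 in.
All pieces are centred on the centroidal y-axis, so I = ΣĪ (holes subtracted) = 192.08 in⁴.
Radius of gyration: k = √(I/A) = √(192.08 / 13.44) = 3.7804 in.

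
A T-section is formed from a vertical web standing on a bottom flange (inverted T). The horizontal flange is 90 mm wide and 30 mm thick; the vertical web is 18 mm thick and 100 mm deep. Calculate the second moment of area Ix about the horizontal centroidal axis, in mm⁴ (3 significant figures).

Ix ≈ 6.27 × 10⁶ mm⁴

Decompose the section into non-overlapping parts with the origin at the bottom-left of its bounding rectangle.
Flange: 90 × 30, A = 2 700 mm², y = 15 mm, Ī = 202 500 mm⁴.
Web: 18 × 100, A = 1 800 mm², y = 80 mm, Ī = 1 500 000 mm⁴.
Centroid: ȳ = ΣA·y / ΣA = 41 mm.
Transfer each piece to the horizontal centroidal axis using Ī + A·d² with d = y − 41:
  flange: d = -26 mm → contributes +2 027 700 mm⁴
  web: d = 39 mm → contributes +4 237 800 mm⁴
Total I = 6 265 500 mm⁴.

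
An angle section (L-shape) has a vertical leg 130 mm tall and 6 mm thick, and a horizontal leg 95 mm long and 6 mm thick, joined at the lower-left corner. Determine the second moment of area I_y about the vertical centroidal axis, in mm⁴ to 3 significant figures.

I_y ≈ 1.07 × 10⁶ mm⁴

Decompose the section into non-overlapping parts with the origin at the bottom-left of its bounding rectangle.
Vertical leg: 6 × 130, A = 780 mm², x = 3 mm, Ī = 2 340 mm⁴.
Horizontal leg (remainder): 89 × 6, A = 534 mm², x = 50.5 mm, Ī = 352 485 mm⁴.
Centroid: x̄ = ΣA·x / ΣA = 22.304 mm.
Transfer each piece to the vertical centroidal axis using Ī + A·d² with d = x − 22.304:
  vertical leg: d = -19.304 mm → contributes +292 992 mm⁴
  horizontal leg (remainder): d = 28.196 mm → contributes +777 033 mm⁴
Total I = 1 070 025 mm⁴.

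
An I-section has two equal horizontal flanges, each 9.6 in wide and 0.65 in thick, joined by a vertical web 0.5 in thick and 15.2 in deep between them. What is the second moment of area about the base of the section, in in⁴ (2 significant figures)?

Treat the section as a set of non-overlapping primitives; coordinates are from the bounding-box lower-left.
Bottom flange: 9.6 × 0.65, A = 6.24 in², y = 0.325 in, Ī = 0.2197 in⁴.
Web: 0.5 × 15.2, A = 7.6 in², y = 8.25 in, Ī = 146.3 in⁴.
Top flange: 9.6 × 0.65, A = 6.24 in², y = 16.18 in, Ī = 0.2197 in⁴.
Transfer each piece to the base of the section using Ī + A·d² with d = y − 0:
  bottom flange: d = 0.325 in → contributes +0.8788 in⁴
  web: d = 8.25 in → contributes +663.6 in⁴
  top flange: d = 16.18 in → contributes +1 633 in⁴
Total I = 2 297 in⁴.

I_base ≈ 2300 in⁴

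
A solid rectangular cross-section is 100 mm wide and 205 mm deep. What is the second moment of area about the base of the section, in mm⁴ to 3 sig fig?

I_base ≈ 2.87 × 10⁸ mm⁴

The section: 100 × 205, A = 20 500 mm², y = 102.5 mm, Ī = 71 792 708 mm⁴.
Transfer it to a horizontal axis along the bottom face using Ī + A·d² with d = y − 0:
  the section: d = 102.5 mm → contributes +287 170 833 mm⁴
Total I = 287 170 833 mm⁴.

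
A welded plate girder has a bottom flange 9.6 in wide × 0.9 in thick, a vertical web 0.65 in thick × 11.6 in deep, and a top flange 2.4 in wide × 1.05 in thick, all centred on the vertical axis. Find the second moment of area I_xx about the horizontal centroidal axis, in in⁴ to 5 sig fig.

Treat the section as a set of non-overlapping primitives; coordinates are from the bounding-box lower-left.
Bottom plate: 9.6 × 0.9, A = 8.64 in², y = 0.45 in, Ī = 0.5832 in⁴.
Web plate: 0.65 × 11.6, A = 7.54 in², y = 6.7 in, Ī = 84.54853 in⁴.
Top plate: 2.4 × 1.05, A = 2.52 in², y = 13.025 in, Ī = 0.231525 in⁴.
Centroid: ȳ = ΣA·y / ΣA = 4.664652 in.
Transfer each piece to the horizontal centroidal axis using Ī + A·d² with d = y − 4.664652:
  bottom plate: d = -4.214652 in → contributes +154.0581 in⁴
  web plate: d = 2.035348 in → contributes +115.784 in⁴
  top plate: d = 8.360348 in → contributes +176.368 in⁴
Total I = 446.2101 in⁴.

I_xx ≈ 446.21 in⁴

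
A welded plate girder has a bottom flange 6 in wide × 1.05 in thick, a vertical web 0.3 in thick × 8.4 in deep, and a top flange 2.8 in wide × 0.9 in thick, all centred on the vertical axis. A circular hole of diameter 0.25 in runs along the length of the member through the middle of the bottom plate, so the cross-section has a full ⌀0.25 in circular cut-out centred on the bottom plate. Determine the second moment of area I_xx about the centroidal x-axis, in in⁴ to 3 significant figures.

Treat the section as a set of non-overlapping primitives; coordinates are from the bounding-box lower-left.
Bottom plate: 6 × 1.05, A = 6.3 in², y = 0.525 in, Ī = 0.57881 in⁴.
Web plate: 0.3 × 8.4, A = 2.52 in², y = 5.25 in, Ī = 14.818 in⁴.
Top plate: 2.8 × 0.9, A = 2.52 in², y = 9.9 in, Ī = 0.1701 in⁴.
Hole (subtracted): ⌀0.25, A = 0.049087 in², y = 0.525 in, Ī = 0.00019175 in⁴.
Centroid: ȳ = ΣA·y / ΣA = 3.672 in.
Transfer each piece to the centroidal x-axis using Ī + A·d² with d = y − 3.672:
  bottom plate: d = -3.147 in → contributes +62.97 in⁴
  web plate: d = 1.578 in → contributes +21.093 in⁴
  top plate: d = 6.228 in → contributes +97.917 in⁴
  hole: d = -3.147 in → contributes −0.48632 in⁴
Total I = 181.49 in⁴.

I_xx ≈ 181 in⁴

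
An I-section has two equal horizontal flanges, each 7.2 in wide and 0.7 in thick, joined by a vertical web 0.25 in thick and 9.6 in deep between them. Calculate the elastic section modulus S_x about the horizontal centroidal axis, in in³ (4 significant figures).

S_x ≈ 52.03 in³

Split into non-overlapping primitives; take the origin at the lower-left of the bounding box.
Bottom flange: 7.2 × 0.7, A = 5.04 in², y = 0.35 in, Ī = 0.2058 in⁴.
Web: 0.25 × 9.6, A = 2.4 in², y = 5.5 in, Ī = 18.432 in⁴.
Top flange: 7.2 × 0.7, A = 5.04 in², y = 10.65 in, Ī = 0.2058 in⁴.
By symmetry the centroid is at mid-height, ȳ = 5.5 in.
Transfer each piece to the horizontal centroidal axis using Ī + A·d² with d = y − 5.5:
  bottom flange: d = -5.15 in → contributes +133.879 in⁴
  web: d = 0 in → contributes +18.432 in⁴
  top flange: d = 5.15 in → contributes +133.879 in⁴
Total I = 286.19 in⁴.
Extreme fibre distance c = 5.5 in; S = I/c = 52.0346 in³.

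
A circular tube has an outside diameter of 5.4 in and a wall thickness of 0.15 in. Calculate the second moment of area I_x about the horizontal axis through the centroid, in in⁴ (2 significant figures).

Decompose the section into non-overlapping parts with the origin at the bottom-left of its bounding rectangle.
Outer circle: ⌀5.4, A = 22.9 in², y = 2.7 in, Ī = 41.74 in⁴.
Bore (subtracted): ⌀5.1, A = 20.43 in², y = 2.7 in, Ī = 33.21 in⁴.
By symmetry the centroid is at mid-height, ȳ = 2.7 in.
All pieces are centred on the horizontal axis through the centroid, so I = ΣĪ (holes subtracted) = 8.531 in⁴.

I_x ≈ 8.5 in⁴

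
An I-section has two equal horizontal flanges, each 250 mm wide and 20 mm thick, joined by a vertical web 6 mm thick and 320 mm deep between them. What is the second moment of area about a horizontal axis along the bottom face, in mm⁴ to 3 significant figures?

Break the section into simple shapes (no overlaps), measuring from the bottom-left corner of the bounding box.
Bottom flange: 250 × 20, A = 5 000 mm², y = 10 mm, Ī = 166 667 mm⁴.
Web: 6 × 320, A = 1 920 mm², y = 180 mm, Ī = 16 384 000 mm⁴.
Top flange: 250 × 20, A = 5 000 mm², y = 350 mm, Ī = 166 667 mm⁴.
Transfer each piece to the bottom edge using Ī + A·d² with d = y − 0:
  bottom flange: d = 10 mm → contributes +666 667 mm⁴
  web: d = 180 mm → contributes +78 592 000 mm⁴
  top flange: d = 350 mm → contributes +612 666 667 mm⁴
Total I = 691 925 333 mm⁴.

I_base ≈ 6.92 × 10⁸ mm⁴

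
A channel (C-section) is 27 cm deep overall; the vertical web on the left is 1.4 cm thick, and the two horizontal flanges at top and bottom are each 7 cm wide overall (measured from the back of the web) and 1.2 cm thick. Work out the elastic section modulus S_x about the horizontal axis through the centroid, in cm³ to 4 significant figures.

Treat the section as a set of non-overlapping primitives; coordinates are from the bounding-box lower-left.
Web: 1.4 × 27, A = 37.8 cm², y = 13.5 cm, Ī = 2296.35 cm⁴.
Top flange (beyond web): 5.6 × 1.2, A = 6.72 cm², y = 26.4 cm, Ī = 0.8064 cm⁴.
Bottom flange (beyond web): 5.6 × 1.2, A = 6.72 cm², y = 0.6 cm, Ī = 0.8064 cm⁴.
By symmetry the centroid is at mid-height, ȳ = 13.5 cm.
Transfer each piece to the horizontal axis through the centroid using Ī + A·d² with d = y − 13.5:
  web: d = 0 cm → contributes +2296.35 cm⁴
  top flange (beyond web): d = 12.9 cm → contributes +1119.08 cm⁴
  bottom flange (beyond web): d = -12.9 cm → contributes +1119.08 cm⁴
Total I = 4534.51 cm⁴.
Extreme fibre distance c = 13.5 cm; S = I/c = 335.89 cm³.

S_x ≈ 335.9 cm³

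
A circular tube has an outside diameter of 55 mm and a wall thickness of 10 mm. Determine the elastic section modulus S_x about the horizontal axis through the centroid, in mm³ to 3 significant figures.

S_x ≈ 1.37 × 10⁴ mm³

Decompose the section into non-overlapping parts with the origin at the bottom-left of its bounding rectangle.
Outer circle: ⌀55, A = 2375.8 mm², y = 27.5 mm, Ī = 449 180 mm⁴.
Bore (subtracted): ⌀35, A = 962.11 mm², y = 27.5 mm, Ī = 73 662 mm⁴.
By symmetry the centroid is at mid-height, ȳ = 27.5 mm.
All pieces are centred on the horizontal axis through the centroid, so I = ΣĪ (holes subtracted) = 375 518 mm⁴.
Extreme fibre distance c = 27.5 mm; S = I/c = 13 655 mm³.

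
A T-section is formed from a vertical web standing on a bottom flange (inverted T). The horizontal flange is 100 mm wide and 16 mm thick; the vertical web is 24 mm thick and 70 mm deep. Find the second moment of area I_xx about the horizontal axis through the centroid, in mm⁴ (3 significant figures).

I_xx ≈ 2.24 × 10⁶ mm⁴

Split into non-overlapping primitives; take the origin at the lower-left of the bounding box.
Flange: 100 × 16, A = 1 600 mm², y = 8 mm, Ī = 34 133 mm⁴.
Web: 24 × 70, A = 1 680 mm², y = 51 mm, Ī = 686 000 mm⁴.
Centroid: ȳ = ΣA·y / ΣA = 30.024 mm.
Transfer each piece to the horizontal axis through the centroid using Ī + A·d² with d = y − 30.024:
  flange: d = -22.024 mm → contributes +810 251 mm⁴
  web: d = 20.976 mm → contributes +1 425 160 mm⁴
Total I = 2 235 411 mm⁴.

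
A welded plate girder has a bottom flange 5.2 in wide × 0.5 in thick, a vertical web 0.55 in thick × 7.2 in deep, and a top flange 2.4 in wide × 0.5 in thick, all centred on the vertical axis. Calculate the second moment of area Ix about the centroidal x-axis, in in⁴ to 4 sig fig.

Break the section into simple shapes (no overlaps), measuring from the bottom-left corner of the bounding box.
Bottom plate: 5.2 × 0.5, A = 2.6 in², y = 0.25 in, Ī = 0.0541667 in⁴.
Web plate: 0.55 × 7.2, A = 3.96 in², y = 4.1 in, Ī = 17.1072 in⁴.
Top plate: 2.4 × 0.5, A = 1.2 in², y = 7.95 in, Ī = 0.025 in⁴.
Centroid: ȳ = ΣA·y / ΣA = 3.40541 in.
Transfer each piece to the centroidal x-axis using Ī + A·d² with d = y − 3.40541:
  bottom plate: d = -3.15541 in → contributes +25.9414 in⁴
  web plate: d = 0.694588 in → contributes +19.0177 in⁴
  top plate: d = 4.54459 in → contributes +24.8089 in⁴
Total I = 69.768 in⁴.

Ix ≈ 69.77 in⁴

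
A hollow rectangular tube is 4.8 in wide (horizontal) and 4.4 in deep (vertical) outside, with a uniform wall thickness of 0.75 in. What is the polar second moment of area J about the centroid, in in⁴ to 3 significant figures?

Treat the section as a set of non-overlapping primitives; coordinates are from the bounding-box lower-left.
Outer rectangle: 4.8 × 4.4, A = 21.12 in², y = 2.2 in, Ī = 34.074 in⁴.
Inner void (subtracted): 3.3 × 2.9, A = 9.57 in², y = 2.2 in, Ī = 6.707 in⁴.
By symmetry the centroid is at mid-height, ȳ = 2.2 in.
All pieces are centred on the centroidal x-axis, so I = ΣĪ (holes subtracted) = 27.367 in⁴.
Repeating about the centroidal y-axis gives I_y = 31.866 in⁴.
Polar second moment: J = I_x + I_y = 59.232 in⁴.

J ≈ 59.2 in⁴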